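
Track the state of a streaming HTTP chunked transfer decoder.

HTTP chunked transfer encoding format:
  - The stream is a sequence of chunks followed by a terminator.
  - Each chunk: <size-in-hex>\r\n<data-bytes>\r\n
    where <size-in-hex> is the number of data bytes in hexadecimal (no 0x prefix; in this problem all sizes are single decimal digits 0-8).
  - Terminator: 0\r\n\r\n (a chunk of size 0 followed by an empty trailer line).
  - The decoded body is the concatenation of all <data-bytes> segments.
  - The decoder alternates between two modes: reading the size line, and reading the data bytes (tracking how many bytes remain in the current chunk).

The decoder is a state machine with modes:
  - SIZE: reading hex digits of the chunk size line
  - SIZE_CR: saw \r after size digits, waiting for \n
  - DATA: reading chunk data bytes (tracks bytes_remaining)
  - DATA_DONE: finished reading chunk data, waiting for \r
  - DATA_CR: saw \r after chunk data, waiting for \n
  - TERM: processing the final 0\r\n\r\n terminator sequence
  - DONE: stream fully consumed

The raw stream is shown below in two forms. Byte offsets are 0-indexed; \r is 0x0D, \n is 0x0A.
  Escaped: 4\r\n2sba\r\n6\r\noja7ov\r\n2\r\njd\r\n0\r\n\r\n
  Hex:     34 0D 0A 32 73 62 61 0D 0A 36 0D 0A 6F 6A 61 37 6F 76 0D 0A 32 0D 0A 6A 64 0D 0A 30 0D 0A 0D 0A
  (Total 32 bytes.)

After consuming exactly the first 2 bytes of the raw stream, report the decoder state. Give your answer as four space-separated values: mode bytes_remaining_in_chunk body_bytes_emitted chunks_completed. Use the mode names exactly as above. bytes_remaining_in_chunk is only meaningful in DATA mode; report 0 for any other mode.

Answer: SIZE_CR 0 0 0

Derivation:
Byte 0 = '4': mode=SIZE remaining=0 emitted=0 chunks_done=0
Byte 1 = 0x0D: mode=SIZE_CR remaining=0 emitted=0 chunks_done=0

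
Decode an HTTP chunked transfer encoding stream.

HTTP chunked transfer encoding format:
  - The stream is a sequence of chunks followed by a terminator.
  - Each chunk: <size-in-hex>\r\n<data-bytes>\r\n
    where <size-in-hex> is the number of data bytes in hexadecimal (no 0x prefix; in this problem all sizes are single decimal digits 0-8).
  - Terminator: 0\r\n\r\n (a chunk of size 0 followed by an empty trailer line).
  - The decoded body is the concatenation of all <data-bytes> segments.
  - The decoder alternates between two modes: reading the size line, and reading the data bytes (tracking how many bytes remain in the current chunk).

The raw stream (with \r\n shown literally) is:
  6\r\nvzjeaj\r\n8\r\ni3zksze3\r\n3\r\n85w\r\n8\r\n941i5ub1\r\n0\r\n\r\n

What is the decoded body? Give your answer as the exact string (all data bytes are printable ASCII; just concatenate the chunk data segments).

Chunk 1: stream[0..1]='6' size=0x6=6, data at stream[3..9]='vzjeaj' -> body[0..6], body so far='vzjeaj'
Chunk 2: stream[11..12]='8' size=0x8=8, data at stream[14..22]='i3zksze3' -> body[6..14], body so far='vzjeaji3zksze3'
Chunk 3: stream[24..25]='3' size=0x3=3, data at stream[27..30]='85w' -> body[14..17], body so far='vzjeaji3zksze385w'
Chunk 4: stream[32..33]='8' size=0x8=8, data at stream[35..43]='941i5ub1' -> body[17..25], body so far='vzjeaji3zksze385w941i5ub1'
Chunk 5: stream[45..46]='0' size=0 (terminator). Final body='vzjeaji3zksze385w941i5ub1' (25 bytes)

Answer: vzjeaji3zksze385w941i5ub1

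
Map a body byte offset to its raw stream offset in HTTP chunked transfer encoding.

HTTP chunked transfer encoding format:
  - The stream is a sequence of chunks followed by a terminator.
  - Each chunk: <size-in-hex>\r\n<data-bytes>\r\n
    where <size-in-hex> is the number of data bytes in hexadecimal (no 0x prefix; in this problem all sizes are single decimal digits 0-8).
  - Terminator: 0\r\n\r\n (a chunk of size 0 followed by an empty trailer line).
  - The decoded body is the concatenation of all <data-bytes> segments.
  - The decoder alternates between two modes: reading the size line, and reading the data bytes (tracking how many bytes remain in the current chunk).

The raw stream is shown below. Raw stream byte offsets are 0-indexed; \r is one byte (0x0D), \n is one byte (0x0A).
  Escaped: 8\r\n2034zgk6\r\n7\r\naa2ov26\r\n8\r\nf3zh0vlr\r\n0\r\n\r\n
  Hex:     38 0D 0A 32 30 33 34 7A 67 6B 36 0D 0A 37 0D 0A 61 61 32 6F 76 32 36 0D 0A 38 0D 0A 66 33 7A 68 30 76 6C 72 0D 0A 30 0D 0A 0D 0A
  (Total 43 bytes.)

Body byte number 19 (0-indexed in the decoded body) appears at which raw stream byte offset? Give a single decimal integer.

Answer: 32

Derivation:
Chunk 1: stream[0..1]='8' size=0x8=8, data at stream[3..11]='2034zgk6' -> body[0..8], body so far='2034zgk6'
Chunk 2: stream[13..14]='7' size=0x7=7, data at stream[16..23]='aa2ov26' -> body[8..15], body so far='2034zgk6aa2ov26'
Chunk 3: stream[25..26]='8' size=0x8=8, data at stream[28..36]='f3zh0vlr' -> body[15..23], body so far='2034zgk6aa2ov26f3zh0vlr'
Chunk 4: stream[38..39]='0' size=0 (terminator). Final body='2034zgk6aa2ov26f3zh0vlr' (23 bytes)
Body byte 19 at stream offset 32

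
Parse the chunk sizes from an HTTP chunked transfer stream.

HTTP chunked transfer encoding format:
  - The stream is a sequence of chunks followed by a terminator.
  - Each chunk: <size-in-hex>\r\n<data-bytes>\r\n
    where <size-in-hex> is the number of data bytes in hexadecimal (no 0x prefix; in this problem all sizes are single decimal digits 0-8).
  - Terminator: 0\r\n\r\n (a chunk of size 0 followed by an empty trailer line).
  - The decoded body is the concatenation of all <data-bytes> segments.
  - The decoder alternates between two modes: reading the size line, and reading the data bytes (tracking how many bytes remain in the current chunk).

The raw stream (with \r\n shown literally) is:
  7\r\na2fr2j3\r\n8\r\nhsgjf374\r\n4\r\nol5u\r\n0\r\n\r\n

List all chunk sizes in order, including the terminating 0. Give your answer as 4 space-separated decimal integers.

Chunk 1: stream[0..1]='7' size=0x7=7, data at stream[3..10]='a2fr2j3' -> body[0..7], body so far='a2fr2j3'
Chunk 2: stream[12..13]='8' size=0x8=8, data at stream[15..23]='hsgjf374' -> body[7..15], body so far='a2fr2j3hsgjf374'
Chunk 3: stream[25..26]='4' size=0x4=4, data at stream[28..32]='ol5u' -> body[15..19], body so far='a2fr2j3hsgjf374ol5u'
Chunk 4: stream[34..35]='0' size=0 (terminator). Final body='a2fr2j3hsgjf374ol5u' (19 bytes)

Answer: 7 8 4 0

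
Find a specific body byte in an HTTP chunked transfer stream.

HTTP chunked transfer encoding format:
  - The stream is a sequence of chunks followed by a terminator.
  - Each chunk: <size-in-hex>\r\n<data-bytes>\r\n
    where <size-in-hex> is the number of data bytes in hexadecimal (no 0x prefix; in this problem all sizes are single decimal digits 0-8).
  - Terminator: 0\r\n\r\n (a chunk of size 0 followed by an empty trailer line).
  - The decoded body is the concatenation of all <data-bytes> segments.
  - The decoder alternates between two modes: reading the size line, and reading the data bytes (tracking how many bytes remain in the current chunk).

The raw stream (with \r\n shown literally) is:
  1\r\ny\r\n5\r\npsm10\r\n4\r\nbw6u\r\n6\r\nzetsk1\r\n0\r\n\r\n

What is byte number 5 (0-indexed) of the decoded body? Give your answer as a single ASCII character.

Chunk 1: stream[0..1]='1' size=0x1=1, data at stream[3..4]='y' -> body[0..1], body so far='y'
Chunk 2: stream[6..7]='5' size=0x5=5, data at stream[9..14]='psm10' -> body[1..6], body so far='ypsm10'
Chunk 3: stream[16..17]='4' size=0x4=4, data at stream[19..23]='bw6u' -> body[6..10], body so far='ypsm10bw6u'
Chunk 4: stream[25..26]='6' size=0x6=6, data at stream[28..34]='zetsk1' -> body[10..16], body so far='ypsm10bw6uzetsk1'
Chunk 5: stream[36..37]='0' size=0 (terminator). Final body='ypsm10bw6uzetsk1' (16 bytes)
Body byte 5 = '0'

Answer: 0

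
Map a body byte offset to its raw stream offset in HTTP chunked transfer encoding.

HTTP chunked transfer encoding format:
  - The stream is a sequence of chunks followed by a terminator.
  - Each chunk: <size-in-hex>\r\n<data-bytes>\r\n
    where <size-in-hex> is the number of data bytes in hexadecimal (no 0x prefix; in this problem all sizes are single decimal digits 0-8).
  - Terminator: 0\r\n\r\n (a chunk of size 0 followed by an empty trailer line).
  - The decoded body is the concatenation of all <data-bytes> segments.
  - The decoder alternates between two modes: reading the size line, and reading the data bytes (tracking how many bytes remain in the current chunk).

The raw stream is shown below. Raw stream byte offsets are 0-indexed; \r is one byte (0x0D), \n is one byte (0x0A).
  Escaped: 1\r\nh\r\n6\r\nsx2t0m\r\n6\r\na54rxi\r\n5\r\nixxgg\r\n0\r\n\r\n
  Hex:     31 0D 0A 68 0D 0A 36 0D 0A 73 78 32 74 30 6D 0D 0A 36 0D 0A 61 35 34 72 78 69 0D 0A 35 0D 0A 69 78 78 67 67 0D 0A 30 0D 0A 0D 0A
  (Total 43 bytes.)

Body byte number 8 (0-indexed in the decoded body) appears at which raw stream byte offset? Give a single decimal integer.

Chunk 1: stream[0..1]='1' size=0x1=1, data at stream[3..4]='h' -> body[0..1], body so far='h'
Chunk 2: stream[6..7]='6' size=0x6=6, data at stream[9..15]='sx2t0m' -> body[1..7], body so far='hsx2t0m'
Chunk 3: stream[17..18]='6' size=0x6=6, data at stream[20..26]='a54rxi' -> body[7..13], body so far='hsx2t0ma54rxi'
Chunk 4: stream[28..29]='5' size=0x5=5, data at stream[31..36]='ixxgg' -> body[13..18], body so far='hsx2t0ma54rxiixxgg'
Chunk 5: stream[38..39]='0' size=0 (terminator). Final body='hsx2t0ma54rxiixxgg' (18 bytes)
Body byte 8 at stream offset 21

Answer: 21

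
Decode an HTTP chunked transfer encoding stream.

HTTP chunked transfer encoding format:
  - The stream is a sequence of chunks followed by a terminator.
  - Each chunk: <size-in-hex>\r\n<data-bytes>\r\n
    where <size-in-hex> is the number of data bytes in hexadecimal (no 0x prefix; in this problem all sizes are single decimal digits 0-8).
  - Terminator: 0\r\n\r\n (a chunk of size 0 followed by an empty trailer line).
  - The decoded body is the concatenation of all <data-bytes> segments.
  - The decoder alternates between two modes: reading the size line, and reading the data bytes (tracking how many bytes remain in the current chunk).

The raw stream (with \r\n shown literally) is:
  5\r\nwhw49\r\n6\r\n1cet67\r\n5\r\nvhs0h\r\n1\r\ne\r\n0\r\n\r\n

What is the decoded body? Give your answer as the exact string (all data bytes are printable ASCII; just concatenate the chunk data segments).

Chunk 1: stream[0..1]='5' size=0x5=5, data at stream[3..8]='whw49' -> body[0..5], body so far='whw49'
Chunk 2: stream[10..11]='6' size=0x6=6, data at stream[13..19]='1cet67' -> body[5..11], body so far='whw491cet67'
Chunk 3: stream[21..22]='5' size=0x5=5, data at stream[24..29]='vhs0h' -> body[11..16], body so far='whw491cet67vhs0h'
Chunk 4: stream[31..32]='1' size=0x1=1, data at stream[34..35]='e' -> body[16..17], body so far='whw491cet67vhs0he'
Chunk 5: stream[37..38]='0' size=0 (terminator). Final body='whw491cet67vhs0he' (17 bytes)

Answer: whw491cet67vhs0he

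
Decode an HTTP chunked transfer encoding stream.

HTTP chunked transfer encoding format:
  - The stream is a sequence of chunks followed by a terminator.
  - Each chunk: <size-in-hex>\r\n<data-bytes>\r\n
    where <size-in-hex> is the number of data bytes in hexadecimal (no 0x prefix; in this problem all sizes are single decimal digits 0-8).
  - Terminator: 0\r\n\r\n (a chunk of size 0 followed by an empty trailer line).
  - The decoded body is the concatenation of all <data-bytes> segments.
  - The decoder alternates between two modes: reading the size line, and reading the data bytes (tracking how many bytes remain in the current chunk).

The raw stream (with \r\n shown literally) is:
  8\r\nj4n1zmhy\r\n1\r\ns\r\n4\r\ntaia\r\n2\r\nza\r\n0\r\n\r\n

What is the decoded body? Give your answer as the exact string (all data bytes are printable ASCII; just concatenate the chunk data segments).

Answer: j4n1zmhystaiaza

Derivation:
Chunk 1: stream[0..1]='8' size=0x8=8, data at stream[3..11]='j4n1zmhy' -> body[0..8], body so far='j4n1zmhy'
Chunk 2: stream[13..14]='1' size=0x1=1, data at stream[16..17]='s' -> body[8..9], body so far='j4n1zmhys'
Chunk 3: stream[19..20]='4' size=0x4=4, data at stream[22..26]='taia' -> body[9..13], body so far='j4n1zmhystaia'
Chunk 4: stream[28..29]='2' size=0x2=2, data at stream[31..33]='za' -> body[13..15], body so far='j4n1zmhystaiaza'
Chunk 5: stream[35..36]='0' size=0 (terminator). Final body='j4n1zmhystaiaza' (15 bytes)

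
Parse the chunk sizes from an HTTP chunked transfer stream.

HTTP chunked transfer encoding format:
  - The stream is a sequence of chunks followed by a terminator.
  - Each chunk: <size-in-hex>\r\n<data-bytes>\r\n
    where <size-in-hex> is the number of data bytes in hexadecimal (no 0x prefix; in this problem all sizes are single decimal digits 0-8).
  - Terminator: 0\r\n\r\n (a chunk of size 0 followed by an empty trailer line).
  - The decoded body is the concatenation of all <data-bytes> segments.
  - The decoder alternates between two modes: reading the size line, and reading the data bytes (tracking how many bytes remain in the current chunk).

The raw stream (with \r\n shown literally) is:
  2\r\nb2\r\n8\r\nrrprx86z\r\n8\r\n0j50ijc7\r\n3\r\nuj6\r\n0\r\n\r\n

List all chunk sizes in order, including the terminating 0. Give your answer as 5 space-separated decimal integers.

Chunk 1: stream[0..1]='2' size=0x2=2, data at stream[3..5]='b2' -> body[0..2], body so far='b2'
Chunk 2: stream[7..8]='8' size=0x8=8, data at stream[10..18]='rrprx86z' -> body[2..10], body so far='b2rrprx86z'
Chunk 3: stream[20..21]='8' size=0x8=8, data at stream[23..31]='0j50ijc7' -> body[10..18], body so far='b2rrprx86z0j50ijc7'
Chunk 4: stream[33..34]='3' size=0x3=3, data at stream[36..39]='uj6' -> body[18..21], body so far='b2rrprx86z0j50ijc7uj6'
Chunk 5: stream[41..42]='0' size=0 (terminator). Final body='b2rrprx86z0j50ijc7uj6' (21 bytes)

Answer: 2 8 8 3 0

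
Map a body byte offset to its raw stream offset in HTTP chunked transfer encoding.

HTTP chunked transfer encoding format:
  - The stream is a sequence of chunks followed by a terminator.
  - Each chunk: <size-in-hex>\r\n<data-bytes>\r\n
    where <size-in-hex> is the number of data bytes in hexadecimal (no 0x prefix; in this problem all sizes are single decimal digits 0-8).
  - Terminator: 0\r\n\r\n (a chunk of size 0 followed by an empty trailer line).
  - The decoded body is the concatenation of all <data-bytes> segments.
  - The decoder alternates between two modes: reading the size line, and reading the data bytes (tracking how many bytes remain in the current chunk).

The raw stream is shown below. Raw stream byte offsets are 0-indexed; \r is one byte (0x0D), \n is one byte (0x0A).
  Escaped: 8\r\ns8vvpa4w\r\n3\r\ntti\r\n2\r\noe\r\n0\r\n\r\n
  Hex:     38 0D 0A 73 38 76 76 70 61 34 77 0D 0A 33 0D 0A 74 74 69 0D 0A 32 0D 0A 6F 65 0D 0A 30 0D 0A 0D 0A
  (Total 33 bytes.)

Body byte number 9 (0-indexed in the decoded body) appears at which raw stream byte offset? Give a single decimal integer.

Answer: 17

Derivation:
Chunk 1: stream[0..1]='8' size=0x8=8, data at stream[3..11]='s8vvpa4w' -> body[0..8], body so far='s8vvpa4w'
Chunk 2: stream[13..14]='3' size=0x3=3, data at stream[16..19]='tti' -> body[8..11], body so far='s8vvpa4wtti'
Chunk 3: stream[21..22]='2' size=0x2=2, data at stream[24..26]='oe' -> body[11..13], body so far='s8vvpa4wttioe'
Chunk 4: stream[28..29]='0' size=0 (terminator). Final body='s8vvpa4wttioe' (13 bytes)
Body byte 9 at stream offset 17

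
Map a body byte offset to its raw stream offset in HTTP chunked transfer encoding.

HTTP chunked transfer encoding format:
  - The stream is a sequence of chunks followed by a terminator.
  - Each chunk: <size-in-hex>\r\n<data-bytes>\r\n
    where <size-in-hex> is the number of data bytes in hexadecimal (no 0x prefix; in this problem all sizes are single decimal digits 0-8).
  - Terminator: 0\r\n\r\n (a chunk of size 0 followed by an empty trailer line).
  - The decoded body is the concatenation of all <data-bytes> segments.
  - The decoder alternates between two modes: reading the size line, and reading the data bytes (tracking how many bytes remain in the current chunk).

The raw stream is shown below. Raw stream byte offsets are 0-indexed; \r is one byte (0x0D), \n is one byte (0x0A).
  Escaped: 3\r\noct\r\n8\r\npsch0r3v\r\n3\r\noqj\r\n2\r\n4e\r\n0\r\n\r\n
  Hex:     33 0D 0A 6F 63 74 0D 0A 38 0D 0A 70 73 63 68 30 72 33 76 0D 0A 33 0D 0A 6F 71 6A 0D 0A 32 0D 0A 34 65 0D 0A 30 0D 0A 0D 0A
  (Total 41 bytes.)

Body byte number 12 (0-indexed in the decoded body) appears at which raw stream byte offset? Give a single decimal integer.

Answer: 25

Derivation:
Chunk 1: stream[0..1]='3' size=0x3=3, data at stream[3..6]='oct' -> body[0..3], body so far='oct'
Chunk 2: stream[8..9]='8' size=0x8=8, data at stream[11..19]='psch0r3v' -> body[3..11], body so far='octpsch0r3v'
Chunk 3: stream[21..22]='3' size=0x3=3, data at stream[24..27]='oqj' -> body[11..14], body so far='octpsch0r3voqj'
Chunk 4: stream[29..30]='2' size=0x2=2, data at stream[32..34]='4e' -> body[14..16], body so far='octpsch0r3voqj4e'
Chunk 5: stream[36..37]='0' size=0 (terminator). Final body='octpsch0r3voqj4e' (16 bytes)
Body byte 12 at stream offset 25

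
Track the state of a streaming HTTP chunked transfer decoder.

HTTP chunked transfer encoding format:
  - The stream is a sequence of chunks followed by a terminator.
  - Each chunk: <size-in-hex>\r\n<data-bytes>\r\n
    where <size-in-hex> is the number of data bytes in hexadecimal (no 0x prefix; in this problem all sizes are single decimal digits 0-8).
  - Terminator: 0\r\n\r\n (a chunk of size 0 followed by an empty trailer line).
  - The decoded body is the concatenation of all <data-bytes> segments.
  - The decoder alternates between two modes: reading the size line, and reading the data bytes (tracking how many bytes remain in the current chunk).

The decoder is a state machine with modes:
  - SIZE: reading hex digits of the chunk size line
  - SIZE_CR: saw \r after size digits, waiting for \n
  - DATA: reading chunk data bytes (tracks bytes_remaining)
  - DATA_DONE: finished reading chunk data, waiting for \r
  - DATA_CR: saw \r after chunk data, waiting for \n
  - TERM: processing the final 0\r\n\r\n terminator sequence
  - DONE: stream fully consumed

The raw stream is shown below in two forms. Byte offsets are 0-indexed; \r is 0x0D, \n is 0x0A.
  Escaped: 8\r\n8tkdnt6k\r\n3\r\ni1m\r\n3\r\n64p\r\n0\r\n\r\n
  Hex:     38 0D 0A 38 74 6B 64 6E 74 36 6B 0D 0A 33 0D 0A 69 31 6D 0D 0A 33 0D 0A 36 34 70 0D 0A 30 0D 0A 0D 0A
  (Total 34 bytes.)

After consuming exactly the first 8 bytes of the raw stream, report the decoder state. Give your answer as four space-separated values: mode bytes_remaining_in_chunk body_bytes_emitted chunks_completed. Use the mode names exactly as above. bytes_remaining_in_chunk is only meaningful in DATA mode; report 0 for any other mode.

Answer: DATA 3 5 0

Derivation:
Byte 0 = '8': mode=SIZE remaining=0 emitted=0 chunks_done=0
Byte 1 = 0x0D: mode=SIZE_CR remaining=0 emitted=0 chunks_done=0
Byte 2 = 0x0A: mode=DATA remaining=8 emitted=0 chunks_done=0
Byte 3 = '8': mode=DATA remaining=7 emitted=1 chunks_done=0
Byte 4 = 't': mode=DATA remaining=6 emitted=2 chunks_done=0
Byte 5 = 'k': mode=DATA remaining=5 emitted=3 chunks_done=0
Byte 6 = 'd': mode=DATA remaining=4 emitted=4 chunks_done=0
Byte 7 = 'n': mode=DATA remaining=3 emitted=5 chunks_done=0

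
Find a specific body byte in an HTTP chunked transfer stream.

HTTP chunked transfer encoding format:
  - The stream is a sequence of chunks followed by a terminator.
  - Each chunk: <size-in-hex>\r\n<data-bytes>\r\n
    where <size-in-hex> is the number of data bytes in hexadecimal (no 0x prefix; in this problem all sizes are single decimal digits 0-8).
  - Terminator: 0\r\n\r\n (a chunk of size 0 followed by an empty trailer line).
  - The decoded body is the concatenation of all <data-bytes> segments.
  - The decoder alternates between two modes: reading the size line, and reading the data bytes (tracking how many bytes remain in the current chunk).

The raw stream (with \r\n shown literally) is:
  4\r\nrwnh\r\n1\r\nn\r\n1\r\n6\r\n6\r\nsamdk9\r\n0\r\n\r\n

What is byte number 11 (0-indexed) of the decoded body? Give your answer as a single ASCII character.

Chunk 1: stream[0..1]='4' size=0x4=4, data at stream[3..7]='rwnh' -> body[0..4], body so far='rwnh'
Chunk 2: stream[9..10]='1' size=0x1=1, data at stream[12..13]='n' -> body[4..5], body so far='rwnhn'
Chunk 3: stream[15..16]='1' size=0x1=1, data at stream[18..19]='6' -> body[5..6], body so far='rwnhn6'
Chunk 4: stream[21..22]='6' size=0x6=6, data at stream[24..30]='samdk9' -> body[6..12], body so far='rwnhn6samdk9'
Chunk 5: stream[32..33]='0' size=0 (terminator). Final body='rwnhn6samdk9' (12 bytes)
Body byte 11 = '9'

Answer: 9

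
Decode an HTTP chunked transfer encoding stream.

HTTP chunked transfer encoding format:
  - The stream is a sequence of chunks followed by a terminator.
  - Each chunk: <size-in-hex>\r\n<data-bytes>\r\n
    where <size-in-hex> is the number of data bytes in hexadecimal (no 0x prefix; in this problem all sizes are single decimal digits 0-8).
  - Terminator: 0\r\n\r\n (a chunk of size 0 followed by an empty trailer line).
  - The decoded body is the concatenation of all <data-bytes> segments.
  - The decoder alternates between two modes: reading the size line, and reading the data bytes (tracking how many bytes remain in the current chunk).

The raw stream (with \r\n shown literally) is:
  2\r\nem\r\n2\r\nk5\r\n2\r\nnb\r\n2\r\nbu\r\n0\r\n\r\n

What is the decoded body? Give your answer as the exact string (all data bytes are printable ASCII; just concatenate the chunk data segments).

Answer: emk5nbbu

Derivation:
Chunk 1: stream[0..1]='2' size=0x2=2, data at stream[3..5]='em' -> body[0..2], body so far='em'
Chunk 2: stream[7..8]='2' size=0x2=2, data at stream[10..12]='k5' -> body[2..4], body so far='emk5'
Chunk 3: stream[14..15]='2' size=0x2=2, data at stream[17..19]='nb' -> body[4..6], body so far='emk5nb'
Chunk 4: stream[21..22]='2' size=0x2=2, data at stream[24..26]='bu' -> body[6..8], body so far='emk5nbbu'
Chunk 5: stream[28..29]='0' size=0 (terminator). Final body='emk5nbbu' (8 bytes)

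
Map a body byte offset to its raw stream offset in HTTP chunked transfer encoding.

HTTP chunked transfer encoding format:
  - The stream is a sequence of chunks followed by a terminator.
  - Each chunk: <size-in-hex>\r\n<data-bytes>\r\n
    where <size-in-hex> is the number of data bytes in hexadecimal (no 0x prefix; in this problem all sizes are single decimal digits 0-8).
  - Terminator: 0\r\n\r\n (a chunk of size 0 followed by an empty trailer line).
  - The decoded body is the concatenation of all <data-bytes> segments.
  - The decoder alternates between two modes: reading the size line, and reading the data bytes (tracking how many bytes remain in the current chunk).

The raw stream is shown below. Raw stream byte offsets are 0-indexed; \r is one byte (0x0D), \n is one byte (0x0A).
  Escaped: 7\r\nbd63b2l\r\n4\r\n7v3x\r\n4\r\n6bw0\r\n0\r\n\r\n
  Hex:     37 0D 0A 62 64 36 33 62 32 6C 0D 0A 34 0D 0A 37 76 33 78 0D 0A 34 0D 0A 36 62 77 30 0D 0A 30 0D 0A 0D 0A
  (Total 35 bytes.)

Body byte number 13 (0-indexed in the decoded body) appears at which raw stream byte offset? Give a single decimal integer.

Chunk 1: stream[0..1]='7' size=0x7=7, data at stream[3..10]='bd63b2l' -> body[0..7], body so far='bd63b2l'
Chunk 2: stream[12..13]='4' size=0x4=4, data at stream[15..19]='7v3x' -> body[7..11], body so far='bd63b2l7v3x'
Chunk 3: stream[21..22]='4' size=0x4=4, data at stream[24..28]='6bw0' -> body[11..15], body so far='bd63b2l7v3x6bw0'
Chunk 4: stream[30..31]='0' size=0 (terminator). Final body='bd63b2l7v3x6bw0' (15 bytes)
Body byte 13 at stream offset 26

Answer: 26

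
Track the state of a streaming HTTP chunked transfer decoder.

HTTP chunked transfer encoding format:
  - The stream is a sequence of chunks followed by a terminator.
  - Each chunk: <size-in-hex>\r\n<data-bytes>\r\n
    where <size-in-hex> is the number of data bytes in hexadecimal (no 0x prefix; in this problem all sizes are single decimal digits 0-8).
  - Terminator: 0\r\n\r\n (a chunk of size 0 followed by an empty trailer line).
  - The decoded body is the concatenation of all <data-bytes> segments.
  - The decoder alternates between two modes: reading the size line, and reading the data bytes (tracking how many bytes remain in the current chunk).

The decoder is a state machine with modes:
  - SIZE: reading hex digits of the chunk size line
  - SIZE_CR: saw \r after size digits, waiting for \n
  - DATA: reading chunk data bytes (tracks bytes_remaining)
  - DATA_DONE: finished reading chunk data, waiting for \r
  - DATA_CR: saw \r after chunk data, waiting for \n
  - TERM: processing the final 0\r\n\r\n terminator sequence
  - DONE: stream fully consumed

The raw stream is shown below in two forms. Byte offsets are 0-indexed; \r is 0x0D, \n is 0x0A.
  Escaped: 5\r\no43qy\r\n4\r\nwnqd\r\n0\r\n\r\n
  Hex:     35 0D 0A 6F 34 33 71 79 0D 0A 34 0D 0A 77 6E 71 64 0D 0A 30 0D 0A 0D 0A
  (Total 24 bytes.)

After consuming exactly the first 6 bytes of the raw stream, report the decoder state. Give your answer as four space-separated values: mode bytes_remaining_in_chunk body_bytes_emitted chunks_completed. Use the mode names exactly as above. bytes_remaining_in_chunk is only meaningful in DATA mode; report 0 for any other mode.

Answer: DATA 2 3 0

Derivation:
Byte 0 = '5': mode=SIZE remaining=0 emitted=0 chunks_done=0
Byte 1 = 0x0D: mode=SIZE_CR remaining=0 emitted=0 chunks_done=0
Byte 2 = 0x0A: mode=DATA remaining=5 emitted=0 chunks_done=0
Byte 3 = 'o': mode=DATA remaining=4 emitted=1 chunks_done=0
Byte 4 = '4': mode=DATA remaining=3 emitted=2 chunks_done=0
Byte 5 = '3': mode=DATA remaining=2 emitted=3 chunks_done=0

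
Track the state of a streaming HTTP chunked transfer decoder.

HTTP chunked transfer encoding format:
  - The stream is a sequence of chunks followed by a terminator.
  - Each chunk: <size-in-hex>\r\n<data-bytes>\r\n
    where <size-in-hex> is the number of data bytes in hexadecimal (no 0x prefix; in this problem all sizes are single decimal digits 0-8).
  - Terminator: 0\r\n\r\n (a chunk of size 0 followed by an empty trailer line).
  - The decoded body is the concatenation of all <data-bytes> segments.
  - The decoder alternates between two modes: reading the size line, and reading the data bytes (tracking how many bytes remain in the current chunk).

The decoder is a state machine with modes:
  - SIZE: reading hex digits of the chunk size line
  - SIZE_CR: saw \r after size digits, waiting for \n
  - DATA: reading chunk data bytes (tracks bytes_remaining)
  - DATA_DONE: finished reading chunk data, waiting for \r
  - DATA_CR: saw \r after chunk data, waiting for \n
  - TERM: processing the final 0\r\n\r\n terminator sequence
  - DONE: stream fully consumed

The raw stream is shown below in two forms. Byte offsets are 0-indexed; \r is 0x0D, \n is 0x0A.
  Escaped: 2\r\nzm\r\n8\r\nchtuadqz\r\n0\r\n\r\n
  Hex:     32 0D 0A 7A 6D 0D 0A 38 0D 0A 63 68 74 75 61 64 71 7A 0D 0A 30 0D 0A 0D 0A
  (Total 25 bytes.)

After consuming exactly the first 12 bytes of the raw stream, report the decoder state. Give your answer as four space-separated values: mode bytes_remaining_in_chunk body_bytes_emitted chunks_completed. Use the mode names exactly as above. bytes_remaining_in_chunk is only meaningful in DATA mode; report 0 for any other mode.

Byte 0 = '2': mode=SIZE remaining=0 emitted=0 chunks_done=0
Byte 1 = 0x0D: mode=SIZE_CR remaining=0 emitted=0 chunks_done=0
Byte 2 = 0x0A: mode=DATA remaining=2 emitted=0 chunks_done=0
Byte 3 = 'z': mode=DATA remaining=1 emitted=1 chunks_done=0
Byte 4 = 'm': mode=DATA_DONE remaining=0 emitted=2 chunks_done=0
Byte 5 = 0x0D: mode=DATA_CR remaining=0 emitted=2 chunks_done=0
Byte 6 = 0x0A: mode=SIZE remaining=0 emitted=2 chunks_done=1
Byte 7 = '8': mode=SIZE remaining=0 emitted=2 chunks_done=1
Byte 8 = 0x0D: mode=SIZE_CR remaining=0 emitted=2 chunks_done=1
Byte 9 = 0x0A: mode=DATA remaining=8 emitted=2 chunks_done=1
Byte 10 = 'c': mode=DATA remaining=7 emitted=3 chunks_done=1
Byte 11 = 'h': mode=DATA remaining=6 emitted=4 chunks_done=1

Answer: DATA 6 4 1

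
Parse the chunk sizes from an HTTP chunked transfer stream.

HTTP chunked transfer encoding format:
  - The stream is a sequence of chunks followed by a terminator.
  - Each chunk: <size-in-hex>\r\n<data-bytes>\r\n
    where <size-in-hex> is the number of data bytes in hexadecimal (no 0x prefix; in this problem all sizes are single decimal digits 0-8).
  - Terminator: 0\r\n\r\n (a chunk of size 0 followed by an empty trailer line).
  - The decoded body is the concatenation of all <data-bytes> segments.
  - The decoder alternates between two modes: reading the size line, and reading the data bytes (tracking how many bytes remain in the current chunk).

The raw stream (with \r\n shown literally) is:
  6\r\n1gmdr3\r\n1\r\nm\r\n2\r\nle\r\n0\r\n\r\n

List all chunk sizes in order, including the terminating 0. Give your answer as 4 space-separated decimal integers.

Answer: 6 1 2 0

Derivation:
Chunk 1: stream[0..1]='6' size=0x6=6, data at stream[3..9]='1gmdr3' -> body[0..6], body so far='1gmdr3'
Chunk 2: stream[11..12]='1' size=0x1=1, data at stream[14..15]='m' -> body[6..7], body so far='1gmdr3m'
Chunk 3: stream[17..18]='2' size=0x2=2, data at stream[20..22]='le' -> body[7..9], body so far='1gmdr3mle'
Chunk 4: stream[24..25]='0' size=0 (terminator). Final body='1gmdr3mle' (9 bytes)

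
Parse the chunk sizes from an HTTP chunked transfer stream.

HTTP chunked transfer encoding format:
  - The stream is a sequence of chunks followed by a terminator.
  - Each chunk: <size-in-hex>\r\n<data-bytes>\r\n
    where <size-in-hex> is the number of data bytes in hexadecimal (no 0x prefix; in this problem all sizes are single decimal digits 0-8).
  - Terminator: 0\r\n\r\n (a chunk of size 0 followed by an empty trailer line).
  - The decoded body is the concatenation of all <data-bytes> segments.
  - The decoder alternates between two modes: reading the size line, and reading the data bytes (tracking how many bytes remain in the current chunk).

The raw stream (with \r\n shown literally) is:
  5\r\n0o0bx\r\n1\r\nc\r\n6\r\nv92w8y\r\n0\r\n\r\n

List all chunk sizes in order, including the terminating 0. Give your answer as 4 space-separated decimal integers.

Chunk 1: stream[0..1]='5' size=0x5=5, data at stream[3..8]='0o0bx' -> body[0..5], body so far='0o0bx'
Chunk 2: stream[10..11]='1' size=0x1=1, data at stream[13..14]='c' -> body[5..6], body so far='0o0bxc'
Chunk 3: stream[16..17]='6' size=0x6=6, data at stream[19..25]='v92w8y' -> body[6..12], body so far='0o0bxcv92w8y'
Chunk 4: stream[27..28]='0' size=0 (terminator). Final body='0o0bxcv92w8y' (12 bytes)

Answer: 5 1 6 0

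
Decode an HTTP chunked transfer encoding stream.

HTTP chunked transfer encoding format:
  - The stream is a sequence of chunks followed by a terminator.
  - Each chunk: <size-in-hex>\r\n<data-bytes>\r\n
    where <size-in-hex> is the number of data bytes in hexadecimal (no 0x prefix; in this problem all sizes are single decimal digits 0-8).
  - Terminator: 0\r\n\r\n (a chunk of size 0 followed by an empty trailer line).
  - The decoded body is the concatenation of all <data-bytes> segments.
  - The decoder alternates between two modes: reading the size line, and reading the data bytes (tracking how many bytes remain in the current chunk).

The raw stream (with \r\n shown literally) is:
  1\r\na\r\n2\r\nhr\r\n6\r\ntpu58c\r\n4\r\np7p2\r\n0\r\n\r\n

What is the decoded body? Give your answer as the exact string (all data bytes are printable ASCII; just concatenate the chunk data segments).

Chunk 1: stream[0..1]='1' size=0x1=1, data at stream[3..4]='a' -> body[0..1], body so far='a'
Chunk 2: stream[6..7]='2' size=0x2=2, data at stream[9..11]='hr' -> body[1..3], body so far='ahr'
Chunk 3: stream[13..14]='6' size=0x6=6, data at stream[16..22]='tpu58c' -> body[3..9], body so far='ahrtpu58c'
Chunk 4: stream[24..25]='4' size=0x4=4, data at stream[27..31]='p7p2' -> body[9..13], body so far='ahrtpu58cp7p2'
Chunk 5: stream[33..34]='0' size=0 (terminator). Final body='ahrtpu58cp7p2' (13 bytes)

Answer: ahrtpu58cp7p2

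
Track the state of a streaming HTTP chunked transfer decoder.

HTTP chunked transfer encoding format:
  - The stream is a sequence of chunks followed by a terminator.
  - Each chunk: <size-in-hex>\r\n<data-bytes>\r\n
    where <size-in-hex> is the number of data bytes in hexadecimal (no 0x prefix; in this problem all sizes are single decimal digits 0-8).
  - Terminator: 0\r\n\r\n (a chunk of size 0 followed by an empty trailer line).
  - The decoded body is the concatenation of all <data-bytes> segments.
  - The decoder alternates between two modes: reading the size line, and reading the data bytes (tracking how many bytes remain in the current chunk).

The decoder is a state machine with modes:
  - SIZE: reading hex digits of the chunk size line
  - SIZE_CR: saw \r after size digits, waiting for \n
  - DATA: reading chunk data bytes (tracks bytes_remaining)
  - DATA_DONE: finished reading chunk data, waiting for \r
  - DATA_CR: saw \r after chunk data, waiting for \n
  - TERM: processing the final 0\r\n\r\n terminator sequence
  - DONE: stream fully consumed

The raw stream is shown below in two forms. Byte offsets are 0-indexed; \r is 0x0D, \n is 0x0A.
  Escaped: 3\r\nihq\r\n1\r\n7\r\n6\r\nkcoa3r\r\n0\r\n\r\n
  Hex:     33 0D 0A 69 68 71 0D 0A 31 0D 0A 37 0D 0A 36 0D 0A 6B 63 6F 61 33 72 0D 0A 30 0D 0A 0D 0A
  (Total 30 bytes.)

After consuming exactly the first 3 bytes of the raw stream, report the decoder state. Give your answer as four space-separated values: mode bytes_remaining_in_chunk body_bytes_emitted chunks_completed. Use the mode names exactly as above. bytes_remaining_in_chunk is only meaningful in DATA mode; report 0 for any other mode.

Byte 0 = '3': mode=SIZE remaining=0 emitted=0 chunks_done=0
Byte 1 = 0x0D: mode=SIZE_CR remaining=0 emitted=0 chunks_done=0
Byte 2 = 0x0A: mode=DATA remaining=3 emitted=0 chunks_done=0

Answer: DATA 3 0 0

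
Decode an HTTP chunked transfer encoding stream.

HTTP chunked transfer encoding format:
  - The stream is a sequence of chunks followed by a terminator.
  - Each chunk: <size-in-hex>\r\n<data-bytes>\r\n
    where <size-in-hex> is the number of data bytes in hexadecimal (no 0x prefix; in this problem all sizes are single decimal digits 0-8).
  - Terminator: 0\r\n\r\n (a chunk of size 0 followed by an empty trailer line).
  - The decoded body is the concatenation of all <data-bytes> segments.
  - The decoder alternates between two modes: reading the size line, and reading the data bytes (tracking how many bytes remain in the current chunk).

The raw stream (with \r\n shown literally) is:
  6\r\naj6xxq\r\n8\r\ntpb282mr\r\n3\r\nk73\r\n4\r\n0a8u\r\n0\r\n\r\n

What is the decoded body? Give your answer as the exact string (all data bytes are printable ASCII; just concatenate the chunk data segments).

Answer: aj6xxqtpb282mrk730a8u

Derivation:
Chunk 1: stream[0..1]='6' size=0x6=6, data at stream[3..9]='aj6xxq' -> body[0..6], body so far='aj6xxq'
Chunk 2: stream[11..12]='8' size=0x8=8, data at stream[14..22]='tpb282mr' -> body[6..14], body so far='aj6xxqtpb282mr'
Chunk 3: stream[24..25]='3' size=0x3=3, data at stream[27..30]='k73' -> body[14..17], body so far='aj6xxqtpb282mrk73'
Chunk 4: stream[32..33]='4' size=0x4=4, data at stream[35..39]='0a8u' -> body[17..21], body so far='aj6xxqtpb282mrk730a8u'
Chunk 5: stream[41..42]='0' size=0 (terminator). Final body='aj6xxqtpb282mrk730a8u' (21 bytes)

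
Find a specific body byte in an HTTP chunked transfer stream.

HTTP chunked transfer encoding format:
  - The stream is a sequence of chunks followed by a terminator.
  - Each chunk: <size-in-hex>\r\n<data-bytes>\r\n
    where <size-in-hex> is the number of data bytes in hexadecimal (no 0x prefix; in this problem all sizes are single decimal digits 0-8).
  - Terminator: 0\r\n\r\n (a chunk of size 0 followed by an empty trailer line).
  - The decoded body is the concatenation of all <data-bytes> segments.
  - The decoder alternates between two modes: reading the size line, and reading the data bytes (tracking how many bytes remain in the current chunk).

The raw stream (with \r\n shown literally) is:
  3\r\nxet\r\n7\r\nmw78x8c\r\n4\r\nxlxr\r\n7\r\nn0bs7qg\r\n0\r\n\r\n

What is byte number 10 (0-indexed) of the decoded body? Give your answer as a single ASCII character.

Answer: x

Derivation:
Chunk 1: stream[0..1]='3' size=0x3=3, data at stream[3..6]='xet' -> body[0..3], body so far='xet'
Chunk 2: stream[8..9]='7' size=0x7=7, data at stream[11..18]='mw78x8c' -> body[3..10], body so far='xetmw78x8c'
Chunk 3: stream[20..21]='4' size=0x4=4, data at stream[23..27]='xlxr' -> body[10..14], body so far='xetmw78x8cxlxr'
Chunk 4: stream[29..30]='7' size=0x7=7, data at stream[32..39]='n0bs7qg' -> body[14..21], body so far='xetmw78x8cxlxrn0bs7qg'
Chunk 5: stream[41..42]='0' size=0 (terminator). Final body='xetmw78x8cxlxrn0bs7qg' (21 bytes)
Body byte 10 = 'x'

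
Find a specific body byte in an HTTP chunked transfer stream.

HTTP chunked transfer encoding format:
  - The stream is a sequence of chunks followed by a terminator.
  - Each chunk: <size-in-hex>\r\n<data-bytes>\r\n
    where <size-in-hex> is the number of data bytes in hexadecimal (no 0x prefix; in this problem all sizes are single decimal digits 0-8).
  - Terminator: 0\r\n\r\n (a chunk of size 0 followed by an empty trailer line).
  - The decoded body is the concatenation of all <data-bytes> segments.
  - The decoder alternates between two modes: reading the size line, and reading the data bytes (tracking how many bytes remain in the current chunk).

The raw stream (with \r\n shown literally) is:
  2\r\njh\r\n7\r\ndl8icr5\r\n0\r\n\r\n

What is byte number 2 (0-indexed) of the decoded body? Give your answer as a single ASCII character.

Answer: d

Derivation:
Chunk 1: stream[0..1]='2' size=0x2=2, data at stream[3..5]='jh' -> body[0..2], body so far='jh'
Chunk 2: stream[7..8]='7' size=0x7=7, data at stream[10..17]='dl8icr5' -> body[2..9], body so far='jhdl8icr5'
Chunk 3: stream[19..20]='0' size=0 (terminator). Final body='jhdl8icr5' (9 bytes)
Body byte 2 = 'd'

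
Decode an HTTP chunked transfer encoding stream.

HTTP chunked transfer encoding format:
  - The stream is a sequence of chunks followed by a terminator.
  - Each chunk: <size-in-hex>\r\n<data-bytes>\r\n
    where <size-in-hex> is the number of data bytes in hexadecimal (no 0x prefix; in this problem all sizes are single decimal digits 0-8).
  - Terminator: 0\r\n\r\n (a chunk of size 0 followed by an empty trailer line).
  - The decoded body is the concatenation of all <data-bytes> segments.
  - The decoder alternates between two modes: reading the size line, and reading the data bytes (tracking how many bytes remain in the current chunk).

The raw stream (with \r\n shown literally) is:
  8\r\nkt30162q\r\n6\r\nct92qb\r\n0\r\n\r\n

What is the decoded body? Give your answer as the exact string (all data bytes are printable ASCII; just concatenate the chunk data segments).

Answer: kt30162qct92qb

Derivation:
Chunk 1: stream[0..1]='8' size=0x8=8, data at stream[3..11]='kt30162q' -> body[0..8], body so far='kt30162q'
Chunk 2: stream[13..14]='6' size=0x6=6, data at stream[16..22]='ct92qb' -> body[8..14], body so far='kt30162qct92qb'
Chunk 3: stream[24..25]='0' size=0 (terminator). Final body='kt30162qct92qb' (14 bytes)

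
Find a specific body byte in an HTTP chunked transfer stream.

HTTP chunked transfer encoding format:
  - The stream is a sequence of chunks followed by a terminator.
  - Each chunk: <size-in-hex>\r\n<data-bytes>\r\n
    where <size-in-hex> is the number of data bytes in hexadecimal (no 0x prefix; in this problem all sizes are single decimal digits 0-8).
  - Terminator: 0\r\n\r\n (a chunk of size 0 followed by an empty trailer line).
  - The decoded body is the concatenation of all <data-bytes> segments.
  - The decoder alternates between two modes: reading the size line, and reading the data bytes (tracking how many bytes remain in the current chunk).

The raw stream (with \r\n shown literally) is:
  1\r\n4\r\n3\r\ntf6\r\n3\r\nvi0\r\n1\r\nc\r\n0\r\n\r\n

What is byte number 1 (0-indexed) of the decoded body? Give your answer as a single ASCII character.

Answer: t

Derivation:
Chunk 1: stream[0..1]='1' size=0x1=1, data at stream[3..4]='4' -> body[0..1], body so far='4'
Chunk 2: stream[6..7]='3' size=0x3=3, data at stream[9..12]='tf6' -> body[1..4], body so far='4tf6'
Chunk 3: stream[14..15]='3' size=0x3=3, data at stream[17..20]='vi0' -> body[4..7], body so far='4tf6vi0'
Chunk 4: stream[22..23]='1' size=0x1=1, data at stream[25..26]='c' -> body[7..8], body so far='4tf6vi0c'
Chunk 5: stream[28..29]='0' size=0 (terminator). Final body='4tf6vi0c' (8 bytes)
Body byte 1 = 't'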